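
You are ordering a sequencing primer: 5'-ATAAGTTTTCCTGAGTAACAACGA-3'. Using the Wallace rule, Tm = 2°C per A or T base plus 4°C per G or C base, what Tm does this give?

64°C

Scanning the sequence gives G=4, A=9, T=7, C=4.
AT pairs contribute 16, GC pairs contribute 8.
Tm = 2×16 + 4×8 = 64°C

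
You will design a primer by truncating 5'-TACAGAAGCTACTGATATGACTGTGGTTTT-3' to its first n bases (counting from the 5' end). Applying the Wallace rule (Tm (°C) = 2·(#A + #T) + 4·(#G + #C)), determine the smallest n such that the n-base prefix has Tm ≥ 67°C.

n = 25

First 24 bases: TACAGAAGCTACTGATATGACTGT → Tm = 66°C (< 67°C)
First 25 bases: TACAGAAGCTACTGATATGACTGTG → Tm = 70°C (≥ 67°C)
Each additional base adds 2°C (A/T) or 4°C (G/C), so Tm is non-decreasing in n; n = 25 is the first length to reach 67°C.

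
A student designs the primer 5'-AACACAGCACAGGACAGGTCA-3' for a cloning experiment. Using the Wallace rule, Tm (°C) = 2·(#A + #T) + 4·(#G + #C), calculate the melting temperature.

G=5, A=9, C=6, T=1
AT pairs contribute 10, GC pairs contribute 11.
Tm = 2(10) + 4(11) = 20 + 44 = 64°C

64°C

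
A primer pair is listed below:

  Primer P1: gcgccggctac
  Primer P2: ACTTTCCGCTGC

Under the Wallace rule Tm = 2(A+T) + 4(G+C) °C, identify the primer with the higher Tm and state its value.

Primer P1, 40°C

Primer P1: A+T=2, G+C=9 → Tm = 2(2)+4(9) = 40°C
Primer P2: A+T=5, G+C=7 → Tm = 2(5)+4(7) = 38°C
40°C vs 38°C → primer P1 is higher.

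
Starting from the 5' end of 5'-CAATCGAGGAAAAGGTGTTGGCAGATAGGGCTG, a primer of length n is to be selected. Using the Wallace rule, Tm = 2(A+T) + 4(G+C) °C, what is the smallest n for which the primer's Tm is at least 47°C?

n = 17

First 16 bases: CAATCGAGGAAAAGGT → Tm = 46°C (< 47°C)
First 17 bases: CAATCGAGGAAAAGGTG → Tm = 50°C (≥ 47°C)
Since every base adds ≥2°C, Tm only increases with n, so the threshold is first crossed at n = 17.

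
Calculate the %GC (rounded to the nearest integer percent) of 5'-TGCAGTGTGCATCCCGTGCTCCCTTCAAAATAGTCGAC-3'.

53%

Base counts: G=8, A=8, T=10, C=12
G+C = 8 + 12 = 20 out of 38 bases
%GC = 20/38 × 100 = 52.63% ≈ 53%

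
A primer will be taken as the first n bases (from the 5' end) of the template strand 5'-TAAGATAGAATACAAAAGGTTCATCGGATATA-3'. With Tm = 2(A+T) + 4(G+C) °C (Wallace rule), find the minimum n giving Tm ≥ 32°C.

First 12 bases: TAAGATAGAATA → Tm = 28°C (< 32°C)
First 13 bases: TAAGATAGAATAC → Tm = 32°C (≥ 32°C)
Each additional base adds 2°C (A/T) or 4°C (G/C), so Tm is non-decreasing in n; n = 13 is the first length to reach 32°C.

n = 13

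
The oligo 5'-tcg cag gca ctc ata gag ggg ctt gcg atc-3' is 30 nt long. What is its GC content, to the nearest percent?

60%

Base counts: G=10, T=6, A=6, C=8
G+C = 10 + 8 = 18 out of 30 bases
%GC = 18/30 × 100 = 60% ≈ 60%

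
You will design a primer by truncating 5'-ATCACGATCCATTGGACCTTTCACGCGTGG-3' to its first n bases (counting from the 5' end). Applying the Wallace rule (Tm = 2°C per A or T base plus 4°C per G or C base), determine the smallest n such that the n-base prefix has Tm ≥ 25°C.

n = 9

First 8 bases: ATCACGAT → Tm = 22°C (< 25°C)
First 9 bases: ATCACGATC → Tm = 26°C (≥ 25°C)
Each additional base adds 2°C (A/T) or 4°C (G/C), so Tm is non-decreasing in n; n = 9 is the first length to reach 25°C.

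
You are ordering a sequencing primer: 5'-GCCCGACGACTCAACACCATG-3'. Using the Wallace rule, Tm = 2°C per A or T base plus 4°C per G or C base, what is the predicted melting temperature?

Counting bases: C=9, A=6, G=4, T=2
A+T = 8, G+C = 13
Tm = 2×8 + 4×13 = 68°C

68°C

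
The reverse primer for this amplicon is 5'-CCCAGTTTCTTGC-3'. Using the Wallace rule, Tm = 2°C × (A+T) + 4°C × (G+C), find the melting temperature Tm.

40°C

Base counts: T=5, C=5, G=2, A=1
A+T = 6, G+C = 7
Tm = 2×6 + 4×7 = 40°C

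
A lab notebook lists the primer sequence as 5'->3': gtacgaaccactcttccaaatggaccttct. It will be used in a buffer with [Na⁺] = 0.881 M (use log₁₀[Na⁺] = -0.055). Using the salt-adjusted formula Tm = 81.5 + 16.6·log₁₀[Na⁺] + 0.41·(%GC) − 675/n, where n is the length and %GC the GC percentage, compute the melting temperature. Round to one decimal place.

Length n = 30. Counting bases: C=10, G=4, T=8, A=8
G+C = 14, so %GC = 14/30 × 100 = 46.667%
Salt term: 16.6 × (-0.055) = -0.913
GC term: 0.41 × 46.667 = 19.133; length term: −675/30 = −22.5
Tm = 81.5 + (-0.913) + 19.133 − 22.5 = 77.22 → 77.2°C

77.2°C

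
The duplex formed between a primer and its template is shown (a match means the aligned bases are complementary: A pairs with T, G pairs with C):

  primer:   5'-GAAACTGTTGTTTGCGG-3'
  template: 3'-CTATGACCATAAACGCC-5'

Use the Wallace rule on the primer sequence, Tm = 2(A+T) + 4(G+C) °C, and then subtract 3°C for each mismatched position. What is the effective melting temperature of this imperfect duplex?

41°C

Primer base counts: A=3, T=6, G=6, C=2 → A+T=9, G+C=8
Perfect-match Tm = 2(9) + 4(8) = 18 + 32 = 50°C
Mismatches (positions where the bases are not complementary): 3 (at positions 3, 8, 10)
Effective Tm = 50 − 3×3 = 50 − 9 = 41°C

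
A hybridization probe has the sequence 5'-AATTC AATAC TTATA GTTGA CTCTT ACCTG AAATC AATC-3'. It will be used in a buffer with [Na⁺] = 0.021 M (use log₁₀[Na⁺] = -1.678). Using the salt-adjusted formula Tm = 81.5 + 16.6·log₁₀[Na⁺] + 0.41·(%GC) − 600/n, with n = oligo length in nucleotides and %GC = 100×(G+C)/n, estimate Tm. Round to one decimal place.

49.8°C

Length n = 39. Base counts: C=8, G=3, T=14, A=14
G+C = 11, so %GC = 11/39 × 100 = 28.205%
Salt term: 16.6 × (-1.678) = -27.855
GC term: 0.41 × 28.205 = 11.564; length term: −600/39 = −15.385
Tm = 81.5 + (-27.855) + 11.564 − 15.385 = 49.824 → 49.8°C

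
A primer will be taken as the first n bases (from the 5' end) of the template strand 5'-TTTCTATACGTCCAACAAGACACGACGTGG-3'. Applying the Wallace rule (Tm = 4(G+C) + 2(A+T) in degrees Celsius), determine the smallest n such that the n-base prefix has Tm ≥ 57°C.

n = 21

First 20 bases: TTTCTATACGTCCAACAAGA → Tm = 54°C (< 57°C)
First 21 bases: TTTCTATACGTCCAACAAGAC → Tm = 58°C (≥ 57°C)
Since every base adds ≥2°C, Tm only increases with n, so the threshold is first crossed at n = 21.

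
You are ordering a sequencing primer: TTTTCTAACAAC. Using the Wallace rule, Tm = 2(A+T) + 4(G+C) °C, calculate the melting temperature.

Base counts: G=0, A=4, C=3, T=5
So N_AT = 9 and N_GC = 3.
Tm = 4·3 + 2·9 = 12 + 18 = 30°C

30°C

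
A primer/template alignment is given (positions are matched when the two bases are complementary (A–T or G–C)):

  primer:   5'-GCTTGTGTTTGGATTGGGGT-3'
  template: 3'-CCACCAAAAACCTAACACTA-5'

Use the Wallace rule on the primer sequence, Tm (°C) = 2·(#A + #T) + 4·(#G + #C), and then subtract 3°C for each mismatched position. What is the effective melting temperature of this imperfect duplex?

Primer base counts: A=1, T=9, G=9, C=1 → A+T=10, G+C=10
Perfect-match Tm = 2(10) + 4(10) = 20 + 40 = 60°C
Mismatches (positions where the bases are not complementary): 5 (at positions 2, 4, 7, 17, 19)
Effective Tm = 60 − 5×3 = 60 − 15 = 45°C

45°C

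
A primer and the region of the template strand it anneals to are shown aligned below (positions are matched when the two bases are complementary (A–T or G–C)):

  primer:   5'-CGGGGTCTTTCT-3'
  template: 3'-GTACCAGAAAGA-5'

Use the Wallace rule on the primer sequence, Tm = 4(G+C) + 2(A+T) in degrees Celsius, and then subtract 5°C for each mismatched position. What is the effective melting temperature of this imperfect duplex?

Primer base counts: A=0, T=5, G=4, C=3 → A+T=5, G+C=7
Perfect-match Tm = 2(5) + 4(7) = 10 + 28 = 38°C
Mismatches (positions where the bases are not complementary): 2 (at positions 2, 3)
Effective Tm = 38 − 2×5 = 38 − 10 = 28°C

28°C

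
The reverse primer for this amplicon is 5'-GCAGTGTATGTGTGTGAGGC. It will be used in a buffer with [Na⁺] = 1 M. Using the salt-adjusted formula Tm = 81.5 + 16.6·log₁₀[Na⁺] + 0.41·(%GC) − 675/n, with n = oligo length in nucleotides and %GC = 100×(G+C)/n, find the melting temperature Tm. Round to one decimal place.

70.3°C

Length n = 20. Scanning the sequence gives T=6, A=3, C=2, G=9.
G+C = 11, so %GC = 11/20 × 100 = 55%
Salt term: 16.6 × (0) = 0
GC term: 0.41 × 55 = 22.55; length term: −675/20 = −33.75
Tm = 81.5 + (0) + 22.55 − 33.75 = 70.3 → 70.3°C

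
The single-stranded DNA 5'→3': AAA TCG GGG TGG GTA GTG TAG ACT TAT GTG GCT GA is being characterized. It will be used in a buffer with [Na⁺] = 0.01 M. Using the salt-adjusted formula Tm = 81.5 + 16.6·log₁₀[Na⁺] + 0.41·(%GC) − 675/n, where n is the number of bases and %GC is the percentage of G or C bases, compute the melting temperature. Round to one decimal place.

48.9°C

Length n = 35. Scanning the sequence gives G=14, A=8, T=10, C=3.
G+C = 17, so %GC = 17/35 × 100 = 48.571%
Salt term: 16.6 × (-2) = -33.2
GC term: 0.41 × 48.571 = 19.914; length term: −675/35 = −19.286
Tm = 81.5 + (-33.2) + 19.914 − 19.286 = 48.928 → 48.9°C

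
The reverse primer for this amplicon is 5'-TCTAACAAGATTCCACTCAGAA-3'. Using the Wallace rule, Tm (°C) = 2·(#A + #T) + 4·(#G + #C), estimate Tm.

A=9, C=6, G=2, T=5
So N_AT = 14 and N_GC = 8.
Tm = 4·8 + 2·14 = 32 + 28 = 60°C

60°C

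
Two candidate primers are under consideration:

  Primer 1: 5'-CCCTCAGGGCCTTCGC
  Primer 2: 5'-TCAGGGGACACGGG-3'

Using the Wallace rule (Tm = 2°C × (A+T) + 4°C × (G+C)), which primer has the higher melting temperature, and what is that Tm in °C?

Primer 1: A+T=4, G+C=12 → Tm = 2(4)+4(12) = 56°C
Primer 2: A+T=4, G+C=10 → Tm = 2(4)+4(10) = 48°C
56°C vs 48°C → primer 1 is higher.

Primer 1, 56°C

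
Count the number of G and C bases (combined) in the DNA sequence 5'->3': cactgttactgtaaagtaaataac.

Scanning the sequence gives G=3, C=4, T=7, A=10.
Total G or C: 3 + 4 = 7

7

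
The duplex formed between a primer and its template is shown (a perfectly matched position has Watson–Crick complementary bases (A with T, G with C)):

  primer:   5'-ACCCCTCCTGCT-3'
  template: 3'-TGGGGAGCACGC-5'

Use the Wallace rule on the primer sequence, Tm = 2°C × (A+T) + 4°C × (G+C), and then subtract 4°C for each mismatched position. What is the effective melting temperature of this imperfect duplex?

Primer base counts: A=1, T=3, G=1, C=7 → A+T=4, G+C=8
Perfect-match Tm = 2(4) + 4(8) = 8 + 32 = 40°C
Mismatches (positions where the bases are not complementary): 2 (at positions 8, 12)
Effective Tm = 40 − 2×4 = 40 − 8 = 32°C

32°C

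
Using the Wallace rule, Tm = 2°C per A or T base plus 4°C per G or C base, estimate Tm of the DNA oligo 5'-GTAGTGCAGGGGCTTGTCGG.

66°C

Scanning the sequence gives C=3, G=10, T=5, A=2.
So N_AT = 7 and N_GC = 13.
Tm = 4·13 + 2·7 = 52 + 14 = 66°C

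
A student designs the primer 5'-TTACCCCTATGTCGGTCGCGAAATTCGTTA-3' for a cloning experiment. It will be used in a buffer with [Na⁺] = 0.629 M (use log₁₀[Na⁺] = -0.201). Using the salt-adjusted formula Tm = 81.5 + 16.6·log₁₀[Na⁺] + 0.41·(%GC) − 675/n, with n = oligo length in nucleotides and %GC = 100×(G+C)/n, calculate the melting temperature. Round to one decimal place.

74.8°C

Length n = 30. Counting bases: A=6, C=8, G=6, T=10
G+C = 14, so %GC = 14/30 × 100 = 46.667%
Salt term: 16.6 × (-0.201) = -3.337
GC term: 0.41 × 46.667 = 19.133; length term: −675/30 = −22.5
Tm = 81.5 + (-3.337) + 19.133 − 22.5 = 74.796 → 74.8°C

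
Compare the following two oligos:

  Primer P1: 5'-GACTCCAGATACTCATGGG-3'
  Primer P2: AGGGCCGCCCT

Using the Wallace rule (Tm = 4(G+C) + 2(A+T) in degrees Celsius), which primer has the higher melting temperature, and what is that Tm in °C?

Primer P1: A+T=9, G+C=10 → Tm = 2(9)+4(10) = 58°C
Primer P2: A+T=2, G+C=9 → Tm = 2(2)+4(9) = 40°C
58°C vs 40°C → primer P1 is higher.

Primer P1, 58°C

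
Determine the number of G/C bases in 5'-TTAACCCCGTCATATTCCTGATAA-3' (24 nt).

9

Scanning the sequence gives A=7, C=7, G=2, T=8.
G+C = 2 + 7 = 9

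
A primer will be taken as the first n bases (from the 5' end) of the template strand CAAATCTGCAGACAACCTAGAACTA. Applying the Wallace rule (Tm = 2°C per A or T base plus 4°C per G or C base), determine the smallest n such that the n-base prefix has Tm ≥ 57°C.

First 19 bases: CAAATCTGCAGACAACCTA → Tm = 54°C (< 57°C)
First 20 bases: CAAATCTGCAGACAACCTAG → Tm = 58°C (≥ 57°C)
Since every base adds ≥2°C, Tm only increases with n, so the threshold is first crossed at n = 20.

n = 20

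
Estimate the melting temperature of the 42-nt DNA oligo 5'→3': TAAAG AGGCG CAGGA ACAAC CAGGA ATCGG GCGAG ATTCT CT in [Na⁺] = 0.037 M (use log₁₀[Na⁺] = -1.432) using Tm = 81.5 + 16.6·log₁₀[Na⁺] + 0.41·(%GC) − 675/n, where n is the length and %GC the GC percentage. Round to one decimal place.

63.1°C

Length n = 42. Base counts: T=6, C=9, A=14, G=13
G+C = 22, so %GC = 22/42 × 100 = 52.381%
Salt term: 16.6 × (-1.432) = -23.771
GC term: 0.41 × 52.381 = 21.476; length term: −675/42 = −16.071
Tm = 81.5 + (-23.771) + 21.476 − 16.071 = 63.134 → 63.1°C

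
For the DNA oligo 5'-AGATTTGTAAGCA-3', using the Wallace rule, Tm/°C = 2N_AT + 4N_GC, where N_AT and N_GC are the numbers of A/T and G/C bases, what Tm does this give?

A=5, G=3, T=4, C=1
AT pairs contribute 9, GC pairs contribute 4.
Tm = 2(9) + 4(4) = 18 + 16 = 34°C

34°C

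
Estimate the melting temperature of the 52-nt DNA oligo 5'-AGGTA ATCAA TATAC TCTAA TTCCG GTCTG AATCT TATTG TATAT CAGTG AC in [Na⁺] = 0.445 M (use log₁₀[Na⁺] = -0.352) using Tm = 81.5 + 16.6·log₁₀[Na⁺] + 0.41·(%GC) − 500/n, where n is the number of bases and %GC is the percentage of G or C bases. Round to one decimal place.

Length n = 52. G=8, T=19, C=9, A=16
G+C = 17, so %GC = 17/52 × 100 = 32.692%
Salt term: 16.6 × (-0.352) = -5.843
GC term: 0.41 × 32.692 = 13.404; length term: −500/52 = −9.615
Tm = 81.5 + (-5.843) + 13.404 − 9.615 = 79.446 → 79.4°C

79.4°C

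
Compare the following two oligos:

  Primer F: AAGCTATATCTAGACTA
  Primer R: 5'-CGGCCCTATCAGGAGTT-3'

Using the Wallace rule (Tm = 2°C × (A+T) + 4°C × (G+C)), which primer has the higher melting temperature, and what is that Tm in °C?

Primer R, 54°C

Primer F: A+T=12, G+C=5 → Tm = 2(12)+4(5) = 44°C
Primer R: A+T=7, G+C=10 → Tm = 2(7)+4(10) = 54°C
44°C vs 54°C → primer R is higher.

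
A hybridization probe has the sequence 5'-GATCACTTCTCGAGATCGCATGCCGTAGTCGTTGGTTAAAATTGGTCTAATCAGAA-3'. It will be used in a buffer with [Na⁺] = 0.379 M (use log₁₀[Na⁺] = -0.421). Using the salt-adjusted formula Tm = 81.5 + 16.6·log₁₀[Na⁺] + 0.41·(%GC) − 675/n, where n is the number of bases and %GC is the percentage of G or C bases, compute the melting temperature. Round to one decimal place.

Length n = 56. Base counts: C=11, G=13, A=15, T=17
G+C = 24, so %GC = 24/56 × 100 = 42.857%
Salt term: 16.6 × (-0.421) = -6.989
GC term: 0.41 × 42.857 = 17.571; length term: −675/56 = −12.054
Tm = 81.5 + (-6.989) + 17.571 − 12.054 = 80.028 → 80.0°C

80.0°C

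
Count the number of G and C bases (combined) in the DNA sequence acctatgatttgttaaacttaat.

Counting bases: A=8, T=10, G=2, C=3
G+C = 2 + 3 = 5

5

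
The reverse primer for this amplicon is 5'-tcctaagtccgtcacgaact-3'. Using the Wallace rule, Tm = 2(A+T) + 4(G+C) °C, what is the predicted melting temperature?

A=5, T=5, C=7, G=3
So N_AT = 10 and N_GC = 10.
Tm = 2(10) + 4(10) = 20 + 40 = 60°C

60°C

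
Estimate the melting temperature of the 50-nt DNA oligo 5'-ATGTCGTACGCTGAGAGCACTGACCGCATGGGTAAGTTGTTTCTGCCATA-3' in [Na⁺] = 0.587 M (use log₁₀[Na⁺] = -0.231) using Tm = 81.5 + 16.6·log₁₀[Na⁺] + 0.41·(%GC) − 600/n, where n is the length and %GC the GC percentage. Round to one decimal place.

86.2°C

Length n = 50. Scanning the sequence gives C=11, G=14, T=14, A=11.
G+C = 25, so %GC = 25/50 × 100 = 50%
Salt term: 16.6 × (-0.231) = -3.835
GC term: 0.41 × 50 = 20.5; length term: −600/50 = −12
Tm = 81.5 + (-3.835) + 20.5 − 12 = 86.165 → 86.2°C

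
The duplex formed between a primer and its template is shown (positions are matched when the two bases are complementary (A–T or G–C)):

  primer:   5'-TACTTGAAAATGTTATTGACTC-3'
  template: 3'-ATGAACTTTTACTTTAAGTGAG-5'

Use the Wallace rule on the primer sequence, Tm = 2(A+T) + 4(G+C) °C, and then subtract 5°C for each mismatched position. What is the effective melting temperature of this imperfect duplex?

41°C

Primer base counts: A=7, T=9, G=3, C=3 → A+T=16, G+C=6
Perfect-match Tm = 2(16) + 4(6) = 32 + 24 = 56°C
Mismatches (positions where the bases are not complementary): 3 (at positions 13, 14, 18)
Effective Tm = 56 − 3×5 = 56 − 15 = 41°C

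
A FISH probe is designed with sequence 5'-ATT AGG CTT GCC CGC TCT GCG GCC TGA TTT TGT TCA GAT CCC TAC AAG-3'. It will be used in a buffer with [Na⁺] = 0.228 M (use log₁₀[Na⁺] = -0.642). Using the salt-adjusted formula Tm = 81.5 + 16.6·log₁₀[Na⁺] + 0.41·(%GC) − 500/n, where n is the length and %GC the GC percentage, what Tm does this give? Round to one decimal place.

Length n = 48. Base counts: T=15, A=8, C=14, G=11
G+C = 25, so %GC = 25/48 × 100 = 52.083%
Salt term: 16.6 × (-0.642) = -10.657
GC term: 0.41 × 52.083 = 21.354; length term: −500/48 = −10.417
Tm = 81.5 + (-10.657) + 21.354 − 10.417 = 81.78 → 81.8°C

81.8°C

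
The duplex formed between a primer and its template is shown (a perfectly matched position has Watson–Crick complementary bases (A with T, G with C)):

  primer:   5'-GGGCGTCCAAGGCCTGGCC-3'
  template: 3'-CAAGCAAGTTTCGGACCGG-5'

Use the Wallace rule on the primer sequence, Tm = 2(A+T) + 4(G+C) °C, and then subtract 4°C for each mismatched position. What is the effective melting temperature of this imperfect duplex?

52°C

Primer base counts: A=2, T=2, G=8, C=7 → A+T=4, G+C=15
Perfect-match Tm = 2(4) + 4(15) = 8 + 60 = 68°C
Mismatches (positions where the bases are not complementary): 4 (at positions 2, 3, 7, 11)
Effective Tm = 68 − 4×4 = 68 − 16 = 52°C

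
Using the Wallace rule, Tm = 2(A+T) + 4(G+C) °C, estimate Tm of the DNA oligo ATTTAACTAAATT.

Scanning the sequence gives G=0, T=6, A=6, C=1.
AT pairs contribute 12, GC pairs contribute 1.
Tm = 2×12 + 4×1 = 28°C

28°C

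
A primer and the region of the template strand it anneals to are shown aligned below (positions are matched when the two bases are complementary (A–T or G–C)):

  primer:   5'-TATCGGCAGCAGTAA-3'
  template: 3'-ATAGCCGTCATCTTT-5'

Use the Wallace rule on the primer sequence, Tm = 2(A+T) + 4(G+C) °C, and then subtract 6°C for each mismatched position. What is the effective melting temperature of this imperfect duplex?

32°C

Primer base counts: A=5, T=3, G=4, C=3 → A+T=8, G+C=7
Perfect-match Tm = 2(8) + 4(7) = 16 + 28 = 44°C
Mismatches (positions where the bases are not complementary): 2 (at positions 10, 13)
Effective Tm = 44 − 2×6 = 44 − 12 = 32°C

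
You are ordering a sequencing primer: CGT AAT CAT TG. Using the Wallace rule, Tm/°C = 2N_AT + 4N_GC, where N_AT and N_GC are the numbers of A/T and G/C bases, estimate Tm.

Scanning the sequence gives A=3, C=2, T=4, G=2.
AT pairs contribute 7, GC pairs contribute 4.
Tm = 4·4 + 2·7 = 16 + 14 = 30°C

30°C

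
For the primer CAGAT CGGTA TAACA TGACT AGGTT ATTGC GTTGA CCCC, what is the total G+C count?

Scanning the sequence gives T=11, A=10, C=9, G=9.
G+C = 9 + 9 = 18

18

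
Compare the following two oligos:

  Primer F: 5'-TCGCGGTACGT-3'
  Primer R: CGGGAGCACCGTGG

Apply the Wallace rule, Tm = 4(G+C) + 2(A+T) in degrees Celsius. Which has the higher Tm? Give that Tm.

Primer F: A+T=4, G+C=7 → Tm = 2(4)+4(7) = 36°C
Primer R: A+T=3, G+C=11 → Tm = 2(3)+4(11) = 50°C
36°C vs 50°C → primer R is higher.

Primer R, 50°C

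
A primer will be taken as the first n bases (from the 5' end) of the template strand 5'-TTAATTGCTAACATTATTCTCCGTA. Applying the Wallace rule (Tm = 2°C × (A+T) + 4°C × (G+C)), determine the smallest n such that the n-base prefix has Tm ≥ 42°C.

First 17 bases: TTAATTGCTAACATTAT → Tm = 40°C (< 42°C)
First 18 bases: TTAATTGCTAACATTATT → Tm = 42°C (≥ 42°C)
Each additional base adds 2°C (A/T) or 4°C (G/C), so Tm is non-decreasing in n; n = 18 is the first length to reach 42°C.

n = 18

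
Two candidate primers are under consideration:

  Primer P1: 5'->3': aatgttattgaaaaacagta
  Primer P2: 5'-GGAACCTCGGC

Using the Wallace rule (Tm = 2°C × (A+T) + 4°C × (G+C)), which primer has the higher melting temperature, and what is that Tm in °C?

Primer P1, 48°C

Primer P1: A+T=16, G+C=4 → Tm = 2(16)+4(4) = 48°C
Primer P2: A+T=3, G+C=8 → Tm = 2(3)+4(8) = 38°C
48°C vs 38°C → primer P1 is higher.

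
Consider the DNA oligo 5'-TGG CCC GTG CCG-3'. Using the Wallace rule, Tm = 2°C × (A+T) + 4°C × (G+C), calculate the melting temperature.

Scanning the sequence gives C=5, G=5, A=0, T=2.
A+T = 2, G+C = 10
Tm = 2×2 + 4×10 = 44°C

44°C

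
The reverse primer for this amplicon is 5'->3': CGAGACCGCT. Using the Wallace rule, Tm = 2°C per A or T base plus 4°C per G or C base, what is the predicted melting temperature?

Scanning the sequence gives G=3, A=2, T=1, C=4.
AT pairs contribute 3, GC pairs contribute 7.
Tm = 4·7 + 2·3 = 28 + 6 = 34°C

34°C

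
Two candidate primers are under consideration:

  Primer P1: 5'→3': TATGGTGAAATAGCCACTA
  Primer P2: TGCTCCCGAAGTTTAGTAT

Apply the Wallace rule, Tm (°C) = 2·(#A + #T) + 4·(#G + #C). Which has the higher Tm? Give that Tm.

Primer P1: A+T=12, G+C=7 → Tm = 2(12)+4(7) = 52°C
Primer P2: A+T=11, G+C=8 → Tm = 2(11)+4(8) = 54°C
52°C vs 54°C → primer P2 is higher.

Primer P2, 54°C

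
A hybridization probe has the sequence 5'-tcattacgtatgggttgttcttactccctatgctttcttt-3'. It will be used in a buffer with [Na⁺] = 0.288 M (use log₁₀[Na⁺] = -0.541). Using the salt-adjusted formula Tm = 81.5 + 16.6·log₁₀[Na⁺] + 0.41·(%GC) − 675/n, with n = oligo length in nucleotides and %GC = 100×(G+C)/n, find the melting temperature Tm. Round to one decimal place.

Length n = 40. Counting bases: G=6, C=9, A=5, T=20
G+C = 15, so %GC = 15/40 × 100 = 37.5%
Salt term: 16.6 × (-0.541) = -8.981
GC term: 0.41 × 37.5 = 15.375; length term: −675/40 = −16.875
Tm = 81.5 + (-8.981) + 15.375 − 16.875 = 71.019 → 71.0°C

71.0°C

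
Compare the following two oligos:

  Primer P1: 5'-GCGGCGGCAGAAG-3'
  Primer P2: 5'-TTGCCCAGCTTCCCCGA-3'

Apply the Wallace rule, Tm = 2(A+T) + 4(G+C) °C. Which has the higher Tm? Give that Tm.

Primer P2, 56°C

Primer P1: A+T=3, G+C=10 → Tm = 2(3)+4(10) = 46°C
Primer P2: A+T=6, G+C=11 → Tm = 2(6)+4(11) = 56°C
46°C vs 56°C → primer P2 is higher.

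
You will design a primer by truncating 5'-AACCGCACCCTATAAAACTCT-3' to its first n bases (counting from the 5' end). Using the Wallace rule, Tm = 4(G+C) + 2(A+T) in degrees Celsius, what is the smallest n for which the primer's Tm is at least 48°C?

First 16 bases: AACCGCACCCTATAAA → Tm = 46°C (< 48°C)
First 17 bases: AACCGCACCCTATAAAA → Tm = 48°C (≥ 48°C)
Each additional base adds 2°C (A/T) or 4°C (G/C), so Tm is non-decreasing in n; n = 17 is the first length to reach 48°C.

n = 17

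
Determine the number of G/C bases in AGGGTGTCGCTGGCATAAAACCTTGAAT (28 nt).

Base counts: C=5, G=8, T=7, A=8
G+C = 8 + 5 = 13

13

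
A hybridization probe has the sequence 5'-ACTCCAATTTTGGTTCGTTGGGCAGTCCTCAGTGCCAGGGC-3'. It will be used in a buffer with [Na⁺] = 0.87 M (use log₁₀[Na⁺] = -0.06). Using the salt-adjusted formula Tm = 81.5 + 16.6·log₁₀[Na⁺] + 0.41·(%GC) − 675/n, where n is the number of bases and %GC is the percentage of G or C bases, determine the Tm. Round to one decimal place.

87.0°C

Length n = 41. Counting bases: C=11, T=12, G=12, A=6
G+C = 23, so %GC = 23/41 × 100 = 56.098%
Salt term: 16.6 × (-0.06) = -0.996
GC term: 0.41 × 56.098 = 23; length term: −675/41 = −16.463
Tm = 81.5 + (-0.996) + 23 − 16.463 = 87.041 → 87.0°C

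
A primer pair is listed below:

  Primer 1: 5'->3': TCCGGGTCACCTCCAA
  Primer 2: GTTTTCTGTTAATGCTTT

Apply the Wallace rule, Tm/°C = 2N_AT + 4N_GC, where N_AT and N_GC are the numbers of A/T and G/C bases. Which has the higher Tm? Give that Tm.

Primer 1, 52°C

Primer 1: A+T=6, G+C=10 → Tm = 2(6)+4(10) = 52°C
Primer 2: A+T=13, G+C=5 → Tm = 2(13)+4(5) = 46°C
52°C vs 46°C → primer 1 is higher.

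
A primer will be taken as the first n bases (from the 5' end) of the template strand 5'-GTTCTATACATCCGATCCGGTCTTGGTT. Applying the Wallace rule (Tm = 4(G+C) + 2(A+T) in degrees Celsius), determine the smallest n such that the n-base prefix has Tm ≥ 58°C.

First 19 bases: GTTCTATACATCCGATCCG → Tm = 56°C (< 58°C)
First 20 bases: GTTCTATACATCCGATCCGG → Tm = 60°C (≥ 58°C)
Since every base adds ≥2°C, Tm only increases with n, so the threshold is first crossed at n = 20.

n = 20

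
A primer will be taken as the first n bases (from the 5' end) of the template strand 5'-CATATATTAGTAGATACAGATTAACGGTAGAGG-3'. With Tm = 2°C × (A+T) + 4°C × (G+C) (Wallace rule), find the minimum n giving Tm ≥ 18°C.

First 7 bases: CATATAT → Tm = 16°C (< 18°C)
First 8 bases: CATATATT → Tm = 18°C (≥ 18°C)
Each additional base adds 2°C (A/T) or 4°C (G/C), so Tm is non-decreasing in n; n = 8 is the first length to reach 18°C.

n = 8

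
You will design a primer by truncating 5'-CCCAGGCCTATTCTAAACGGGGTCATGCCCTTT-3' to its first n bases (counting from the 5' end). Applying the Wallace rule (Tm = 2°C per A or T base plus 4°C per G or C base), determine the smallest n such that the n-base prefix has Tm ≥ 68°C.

n = 22

First 21 bases: CCCAGGCCTATTCTAAACGGG → Tm = 66°C (< 68°C)
First 22 bases: CCCAGGCCTATTCTAAACGGGG → Tm = 70°C (≥ 68°C)
Each additional base adds 2°C (A/T) or 4°C (G/C), so Tm is non-decreasing in n; n = 22 is the first length to reach 68°C.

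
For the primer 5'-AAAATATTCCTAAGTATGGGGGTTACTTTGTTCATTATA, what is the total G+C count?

11

Counting bases: G=7, A=12, C=4, T=16
G+C = 7 + 4 = 11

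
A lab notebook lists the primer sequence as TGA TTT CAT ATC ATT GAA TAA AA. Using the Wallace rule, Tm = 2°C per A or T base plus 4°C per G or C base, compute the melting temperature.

Base counts: T=9, G=2, C=2, A=10
So N_AT = 19 and N_GC = 4.
Tm = 2×19 + 4×4 = 54°C

54°C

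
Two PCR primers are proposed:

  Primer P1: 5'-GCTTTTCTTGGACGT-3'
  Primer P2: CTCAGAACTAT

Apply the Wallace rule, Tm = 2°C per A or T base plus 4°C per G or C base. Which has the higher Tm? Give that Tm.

Primer P1, 44°C

Primer P1: A+T=8, G+C=7 → Tm = 2(8)+4(7) = 44°C
Primer P2: A+T=7, G+C=4 → Tm = 2(7)+4(4) = 30°C
44°C vs 30°C → primer P1 is higher.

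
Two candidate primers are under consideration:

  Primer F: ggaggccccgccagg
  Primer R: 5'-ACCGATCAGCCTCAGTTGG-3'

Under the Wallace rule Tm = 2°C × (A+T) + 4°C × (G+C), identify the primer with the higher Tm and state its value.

Primer F: A+T=2, G+C=13 → Tm = 2(2)+4(13) = 56°C
Primer R: A+T=8, G+C=11 → Tm = 2(8)+4(11) = 60°C
56°C vs 60°C → primer R is higher.

Primer R, 60°C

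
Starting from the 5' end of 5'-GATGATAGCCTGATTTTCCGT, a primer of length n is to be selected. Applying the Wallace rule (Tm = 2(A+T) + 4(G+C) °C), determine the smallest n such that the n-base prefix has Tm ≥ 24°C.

First 8 bases: GATGATAG → Tm = 22°C (< 24°C)
First 9 bases: GATGATAGC → Tm = 26°C (≥ 24°C)
Each additional base adds 2°C (A/T) or 4°C (G/C), so Tm is non-decreasing in n; n = 9 is the first length to reach 24°C.

n = 9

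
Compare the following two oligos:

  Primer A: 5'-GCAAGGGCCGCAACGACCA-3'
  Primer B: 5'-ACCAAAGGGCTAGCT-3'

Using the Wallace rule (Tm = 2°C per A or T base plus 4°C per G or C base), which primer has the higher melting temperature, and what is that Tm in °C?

Primer A: A+T=6, G+C=13 → Tm = 2(6)+4(13) = 64°C
Primer B: A+T=7, G+C=8 → Tm = 2(7)+4(8) = 46°C
64°C vs 46°C → primer A is higher.

Primer A, 64°C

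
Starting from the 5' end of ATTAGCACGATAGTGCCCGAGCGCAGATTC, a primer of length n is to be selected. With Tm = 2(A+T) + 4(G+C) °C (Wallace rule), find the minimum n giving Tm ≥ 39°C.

n = 15

First 14 bases: ATTAGCACGATAGT → Tm = 38°C (< 39°C)
First 15 bases: ATTAGCACGATAGTG → Tm = 42°C (≥ 39°C)
Each additional base adds 2°C (A/T) or 4°C (G/C), so Tm is non-decreasing in n; n = 15 is the first length to reach 39°C.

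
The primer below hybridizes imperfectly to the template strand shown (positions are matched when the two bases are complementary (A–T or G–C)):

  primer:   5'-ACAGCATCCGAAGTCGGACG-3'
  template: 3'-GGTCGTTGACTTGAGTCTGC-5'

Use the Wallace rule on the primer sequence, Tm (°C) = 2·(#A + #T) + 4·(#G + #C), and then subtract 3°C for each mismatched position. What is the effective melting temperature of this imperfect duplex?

Primer base counts: A=6, T=2, G=6, C=6 → A+T=8, G+C=12
Perfect-match Tm = 2(8) + 4(12) = 16 + 48 = 64°C
Mismatches (positions where the bases are not complementary): 5 (at positions 1, 7, 9, 13, 16)
Effective Tm = 64 − 5×3 = 64 − 15 = 49°C

49°C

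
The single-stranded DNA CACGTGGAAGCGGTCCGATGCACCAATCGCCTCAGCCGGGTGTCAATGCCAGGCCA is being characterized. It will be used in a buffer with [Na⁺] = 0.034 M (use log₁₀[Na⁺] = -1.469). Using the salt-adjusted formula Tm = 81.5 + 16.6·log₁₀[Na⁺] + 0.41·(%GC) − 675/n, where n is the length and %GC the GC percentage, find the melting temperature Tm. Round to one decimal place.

71.4°C

Length n = 56. Base counts: C=19, T=8, A=12, G=17
G+C = 36, so %GC = 36/56 × 100 = 64.286%
Salt term: 16.6 × (-1.469) = -24.385
GC term: 0.41 × 64.286 = 26.357; length term: −675/56 = −12.054
Tm = 81.5 + (-24.385) + 26.357 − 12.054 = 71.418 → 71.4°C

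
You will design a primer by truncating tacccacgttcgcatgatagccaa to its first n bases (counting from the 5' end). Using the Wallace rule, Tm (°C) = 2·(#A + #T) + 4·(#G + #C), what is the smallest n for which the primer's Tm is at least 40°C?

n = 13

First 12 bases: TACCCACGTTCG → Tm = 38°C (< 40°C)
First 13 bases: TACCCACGTTCGC → Tm = 42°C (≥ 40°C)
Each additional base adds 2°C (A/T) or 4°C (G/C), so Tm is non-decreasing in n; n = 13 is the first length to reach 40°C.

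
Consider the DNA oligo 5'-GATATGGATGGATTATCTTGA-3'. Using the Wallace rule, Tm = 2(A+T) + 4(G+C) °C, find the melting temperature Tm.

Scanning the sequence gives A=6, G=6, T=8, C=1.
AT pairs contribute 14, GC pairs contribute 7.
Tm = 2×14 + 4×7 = 56°C

56°C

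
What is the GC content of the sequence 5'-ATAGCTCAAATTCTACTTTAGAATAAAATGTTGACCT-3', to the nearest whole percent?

T=13, C=6, G=4, A=14
G+C = 4 + 6 = 10 out of 37 bases
%GC = 10/37 × 100 = 27.03% ≈ 27%

27%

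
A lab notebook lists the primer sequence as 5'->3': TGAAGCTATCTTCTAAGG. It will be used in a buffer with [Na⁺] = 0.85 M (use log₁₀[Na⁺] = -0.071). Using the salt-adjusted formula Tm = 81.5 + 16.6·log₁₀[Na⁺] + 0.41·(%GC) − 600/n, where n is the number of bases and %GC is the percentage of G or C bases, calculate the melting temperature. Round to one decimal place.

62.9°C

Length n = 18. A=5, C=3, G=4, T=6
G+C = 7, so %GC = 7/18 × 100 = 38.889%
Salt term: 16.6 × (-0.071) = -1.179
GC term: 0.41 × 38.889 = 15.944; length term: −600/18 = −33.333
Tm = 81.5 + (-1.179) + 15.944 − 33.333 = 62.932 → 62.9°C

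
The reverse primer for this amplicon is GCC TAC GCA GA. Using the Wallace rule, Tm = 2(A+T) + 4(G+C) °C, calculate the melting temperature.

T=1, C=4, G=3, A=3
AT pairs contribute 4, GC pairs contribute 7.
Tm = 2×4 + 4×7 = 36°C

36°C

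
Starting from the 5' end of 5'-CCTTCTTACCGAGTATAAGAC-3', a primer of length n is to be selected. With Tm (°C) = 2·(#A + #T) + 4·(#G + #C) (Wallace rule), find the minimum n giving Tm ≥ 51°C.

n = 19

First 18 bases: CCTTCTTACCGAGTATAA → Tm = 50°C (< 51°C)
First 19 bases: CCTTCTTACCGAGTATAAG → Tm = 54°C (≥ 51°C)
Each additional base adds 2°C (A/T) or 4°C (G/C), so Tm is non-decreasing in n; n = 19 is the first length to reach 51°C.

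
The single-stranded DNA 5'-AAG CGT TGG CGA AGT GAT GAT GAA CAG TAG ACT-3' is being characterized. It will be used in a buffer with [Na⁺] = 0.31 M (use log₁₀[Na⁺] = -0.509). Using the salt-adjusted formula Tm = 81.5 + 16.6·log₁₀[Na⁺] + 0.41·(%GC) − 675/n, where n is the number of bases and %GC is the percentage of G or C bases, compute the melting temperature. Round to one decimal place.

71.2°C

Length n = 33. T=7, G=11, A=11, C=4
G+C = 15, so %GC = 15/33 × 100 = 45.455%
Salt term: 16.6 × (-0.509) = -8.449
GC term: 0.41 × 45.455 = 18.637; length term: −675/33 = −20.455
Tm = 81.5 + (-8.449) + 18.637 − 20.455 = 71.233 → 71.2°C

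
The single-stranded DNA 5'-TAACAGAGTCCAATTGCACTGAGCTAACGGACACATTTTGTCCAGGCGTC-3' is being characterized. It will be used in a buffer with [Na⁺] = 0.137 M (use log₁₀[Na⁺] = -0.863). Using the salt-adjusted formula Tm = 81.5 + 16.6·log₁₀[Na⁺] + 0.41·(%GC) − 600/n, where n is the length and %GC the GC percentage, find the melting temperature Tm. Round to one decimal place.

Length n = 50. Counting bases: G=11, C=13, A=14, T=12
G+C = 24, so %GC = 24/50 × 100 = 48%
Salt term: 16.6 × (-0.863) = -14.326
GC term: 0.41 × 48 = 19.68; length term: −600/50 = −12
Tm = 81.5 + (-14.326) + 19.68 − 12 = 74.854 → 74.9°C

74.9°C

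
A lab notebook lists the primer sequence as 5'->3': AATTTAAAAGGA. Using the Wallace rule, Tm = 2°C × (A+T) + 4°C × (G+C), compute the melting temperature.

Counting bases: T=3, C=0, G=2, A=7
So N_AT = 10 and N_GC = 2.
Tm = 4·2 + 2·10 = 8 + 20 = 28°C

28°C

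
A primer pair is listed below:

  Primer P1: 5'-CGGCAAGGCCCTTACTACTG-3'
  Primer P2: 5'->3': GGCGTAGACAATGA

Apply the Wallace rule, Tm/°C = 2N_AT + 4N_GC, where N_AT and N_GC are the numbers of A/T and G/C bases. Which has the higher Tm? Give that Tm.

Primer P1, 64°C

Primer P1: A+T=8, G+C=12 → Tm = 2(8)+4(12) = 64°C
Primer P2: A+T=7, G+C=7 → Tm = 2(7)+4(7) = 42°C
64°C vs 42°C → primer P1 is higher.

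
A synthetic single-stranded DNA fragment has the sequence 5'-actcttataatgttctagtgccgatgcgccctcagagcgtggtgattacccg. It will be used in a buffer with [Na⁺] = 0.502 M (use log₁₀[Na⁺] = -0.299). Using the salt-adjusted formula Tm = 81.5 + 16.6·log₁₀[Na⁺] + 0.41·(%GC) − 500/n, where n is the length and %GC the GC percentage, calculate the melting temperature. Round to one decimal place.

88.2°C

Length n = 52. Counting bases: G=13, T=15, C=14, A=10
G+C = 27, so %GC = 27/52 × 100 = 51.923%
Salt term: 16.6 × (-0.299) = -4.963
GC term: 0.41 × 51.923 = 21.288; length term: −500/52 = −9.615
Tm = 81.5 + (-4.963) + 21.288 − 9.615 = 88.21 → 88.2°C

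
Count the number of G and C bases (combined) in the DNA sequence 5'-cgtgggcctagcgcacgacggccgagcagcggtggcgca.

Counting bases: A=6, C=13, T=3, G=17
G+C = 17 + 13 = 30

30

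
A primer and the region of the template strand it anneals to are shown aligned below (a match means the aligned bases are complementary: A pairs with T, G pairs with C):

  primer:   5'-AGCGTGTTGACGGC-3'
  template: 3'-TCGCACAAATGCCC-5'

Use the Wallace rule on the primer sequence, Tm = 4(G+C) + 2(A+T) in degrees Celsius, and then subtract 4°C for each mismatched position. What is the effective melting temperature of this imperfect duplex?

38°C

Primer base counts: A=2, T=3, G=6, C=3 → A+T=5, G+C=9
Perfect-match Tm = 2(5) + 4(9) = 10 + 36 = 46°C
Mismatches (positions where the bases are not complementary): 2 (at positions 9, 14)
Effective Tm = 46 − 2×4 = 46 − 8 = 38°C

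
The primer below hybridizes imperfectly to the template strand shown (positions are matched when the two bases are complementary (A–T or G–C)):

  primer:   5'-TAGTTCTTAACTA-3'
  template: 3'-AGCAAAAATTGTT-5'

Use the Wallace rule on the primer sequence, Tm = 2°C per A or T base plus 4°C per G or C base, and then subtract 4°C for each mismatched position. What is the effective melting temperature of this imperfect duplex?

20°C

Primer base counts: A=4, T=6, G=1, C=2 → A+T=10, G+C=3
Perfect-match Tm = 2(10) + 4(3) = 20 + 12 = 32°C
Mismatches (positions where the bases are not complementary): 3 (at positions 2, 6, 12)
Effective Tm = 32 − 3×4 = 32 − 12 = 20°C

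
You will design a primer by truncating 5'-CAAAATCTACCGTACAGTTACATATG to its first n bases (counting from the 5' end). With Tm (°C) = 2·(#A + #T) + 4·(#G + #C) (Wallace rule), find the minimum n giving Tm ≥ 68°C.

n = 26

First 25 bases: CAAAATCTACCGTACAGTTACATAT → Tm = 66°C (< 68°C)
First 26 bases: CAAAATCTACCGTACAGTTACATATG → Tm = 70°C (≥ 68°C)
Each additional base adds 2°C (A/T) or 4°C (G/C), so Tm is non-decreasing in n; n = 26 is the first length to reach 68°C.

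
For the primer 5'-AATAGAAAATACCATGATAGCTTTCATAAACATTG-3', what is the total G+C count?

9

Counting bases: T=10, A=16, C=5, G=4
G+C = 4 + 5 = 9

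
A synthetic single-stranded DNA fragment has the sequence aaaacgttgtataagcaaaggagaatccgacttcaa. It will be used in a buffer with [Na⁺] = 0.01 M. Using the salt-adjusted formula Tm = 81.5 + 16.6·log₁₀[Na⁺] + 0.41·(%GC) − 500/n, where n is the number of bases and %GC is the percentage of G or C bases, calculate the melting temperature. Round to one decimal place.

Length n = 36. A=16, T=7, C=6, G=7
G+C = 13, so %GC = 13/36 × 100 = 36.111%
Salt term: 16.6 × (-2) = -33.2
GC term: 0.41 × 36.111 = 14.806; length term: −500/36 = −13.889
Tm = 81.5 + (-33.2) + 14.806 − 13.889 = 49.217 → 49.2°C

49.2°C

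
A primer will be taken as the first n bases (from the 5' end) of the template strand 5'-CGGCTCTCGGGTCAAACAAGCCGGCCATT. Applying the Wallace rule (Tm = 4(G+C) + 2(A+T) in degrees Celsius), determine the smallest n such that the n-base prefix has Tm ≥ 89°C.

n = 27

First 26 bases: CGGCTCTCGGGTCAAACAAGCCGGCC → Tm = 88°C (< 89°C)
First 27 bases: CGGCTCTCGGGTCAAACAAGCCGGCCA → Tm = 90°C (≥ 89°C)
Since every base adds ≥2°C, Tm only increases with n, so the threshold is first crossed at n = 27.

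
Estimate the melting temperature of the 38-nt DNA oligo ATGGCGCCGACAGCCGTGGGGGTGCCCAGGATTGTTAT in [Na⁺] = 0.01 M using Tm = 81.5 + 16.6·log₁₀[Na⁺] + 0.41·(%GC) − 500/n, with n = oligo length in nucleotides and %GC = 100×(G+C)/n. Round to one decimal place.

Length n = 38. Scanning the sequence gives T=8, A=6, G=15, C=9.
G+C = 24, so %GC = 24/38 × 100 = 63.158%
Salt term: 16.6 × (-2) = -33.2
GC term: 0.41 × 63.158 = 25.895; length term: −500/38 = −13.158
Tm = 81.5 + (-33.2) + 25.895 − 13.158 = 61.037 → 61.0°C

61.0°C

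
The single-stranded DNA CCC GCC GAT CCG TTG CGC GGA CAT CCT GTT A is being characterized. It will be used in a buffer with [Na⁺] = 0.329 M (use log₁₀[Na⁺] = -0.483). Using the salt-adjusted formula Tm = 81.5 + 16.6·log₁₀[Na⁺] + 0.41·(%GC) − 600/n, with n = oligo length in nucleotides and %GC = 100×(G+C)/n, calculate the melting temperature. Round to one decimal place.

Length n = 31. T=7, A=4, C=12, G=8
G+C = 20, so %GC = 20/31 × 100 = 64.516%
Salt term: 16.6 × (-0.483) = -8.018
GC term: 0.41 × 64.516 = 26.452; length term: −600/31 = −19.355
Tm = 81.5 + (-8.018) + 26.452 − 19.355 = 80.579 → 80.6°C

80.6°C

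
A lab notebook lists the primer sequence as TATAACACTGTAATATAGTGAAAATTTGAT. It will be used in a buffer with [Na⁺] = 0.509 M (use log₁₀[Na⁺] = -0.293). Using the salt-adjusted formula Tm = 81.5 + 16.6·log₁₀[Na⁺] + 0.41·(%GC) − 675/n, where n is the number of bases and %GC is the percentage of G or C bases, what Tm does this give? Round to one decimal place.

62.3°C

Length n = 30. Scanning the sequence gives A=13, T=11, C=2, G=4.
G+C = 6, so %GC = 6/30 × 100 = 20%
Salt term: 16.6 × (-0.293) = -4.864
GC term: 0.41 × 20 = 8.2; length term: −675/30 = −22.5
Tm = 81.5 + (-4.864) + 8.2 − 22.5 = 62.336 → 62.3°C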